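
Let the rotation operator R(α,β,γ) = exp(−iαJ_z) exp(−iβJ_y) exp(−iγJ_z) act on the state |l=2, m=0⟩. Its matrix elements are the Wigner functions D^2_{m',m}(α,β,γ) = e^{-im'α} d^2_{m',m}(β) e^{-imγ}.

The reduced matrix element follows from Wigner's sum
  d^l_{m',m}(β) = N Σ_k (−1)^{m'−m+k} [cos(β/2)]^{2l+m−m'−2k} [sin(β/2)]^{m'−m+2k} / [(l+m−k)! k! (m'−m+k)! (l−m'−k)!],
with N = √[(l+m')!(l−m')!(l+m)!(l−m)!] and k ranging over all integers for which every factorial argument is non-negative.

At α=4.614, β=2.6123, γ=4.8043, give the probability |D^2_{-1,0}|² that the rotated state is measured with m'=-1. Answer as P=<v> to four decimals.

Split into d^2_{-1,0}(β=2.6123) × two z-phases.
c=cos(2.6123/2)=0.261568, s=sin(2.6123/2)=0.965185; N=√[1·6·2·2]=4.898979
k∈{1,2} keeps every argument non-negative
  k=1: (−1)^0·4.8990/(2)·0.2616^3·0.9652^1 = +0.042310
  k=2: (−1)^1·4.8990/(2)·0.2616^1·0.9652^3 = -0.576092
d^2_{-1,0}(2.6123) = +0.042310 -0.576092 = -0.533782
|D^2_{-1,0}|² = |d^2_{-1,0}(β)|² = (-0.533782)² = 0.284924 (the z-rotation phases have unit modulus)

P=0.2849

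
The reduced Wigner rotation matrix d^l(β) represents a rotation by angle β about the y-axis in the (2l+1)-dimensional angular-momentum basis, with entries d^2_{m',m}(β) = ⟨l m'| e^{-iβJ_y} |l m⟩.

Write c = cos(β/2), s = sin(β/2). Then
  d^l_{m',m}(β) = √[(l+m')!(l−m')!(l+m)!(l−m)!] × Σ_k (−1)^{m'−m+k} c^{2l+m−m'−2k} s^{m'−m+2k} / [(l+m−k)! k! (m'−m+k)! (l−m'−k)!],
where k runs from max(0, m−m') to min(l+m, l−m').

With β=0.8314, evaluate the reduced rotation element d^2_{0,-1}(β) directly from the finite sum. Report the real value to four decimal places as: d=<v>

d^2_{0,-1}(β=0.8314) via Wigner's sum:
With c≡cos(β/2)=0.914834 and s≡sin(β/2)=0.403830, N=[2·2·1·6]^{1/2}=4.898979
The bounds max(0,m−m')=0 and min(l+m,l−m')=1 give 2 terms
  k=0: (−1)^1·4.8990/(2)·0.9148^3·0.4038^1 = -0.757358
  k=1: (−1)^2·4.8990/(2)·0.9148^1·0.4038^3 = +0.147576
d^2_{0,-1}(0.8314) = -0.757358 +0.147576 = -0.609782

d=-0.6098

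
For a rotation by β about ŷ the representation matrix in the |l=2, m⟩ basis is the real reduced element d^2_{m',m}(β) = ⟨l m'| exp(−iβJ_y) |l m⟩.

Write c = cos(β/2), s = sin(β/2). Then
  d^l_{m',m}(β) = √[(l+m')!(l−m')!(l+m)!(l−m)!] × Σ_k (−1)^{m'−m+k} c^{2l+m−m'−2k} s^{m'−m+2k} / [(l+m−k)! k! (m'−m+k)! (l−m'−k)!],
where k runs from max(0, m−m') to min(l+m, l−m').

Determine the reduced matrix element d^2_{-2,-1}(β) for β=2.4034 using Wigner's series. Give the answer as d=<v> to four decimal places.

d^2_{-2,-1}(β=2.4034) via Wigner's sum:
c=cos(2.4034/2)=0.360773, s=sin(2.4034/2)=0.932654; N=√[1·24·1·6]=12.000000
Admissible k: 1..1 (factorial args all ≥0)
  k=1: (−1)^0·12.0000/(6)·0.3608^3·0.9327^1 = +0.087589
d^2_{-2,-1}(2.4034) = +0.087589

d=0.0876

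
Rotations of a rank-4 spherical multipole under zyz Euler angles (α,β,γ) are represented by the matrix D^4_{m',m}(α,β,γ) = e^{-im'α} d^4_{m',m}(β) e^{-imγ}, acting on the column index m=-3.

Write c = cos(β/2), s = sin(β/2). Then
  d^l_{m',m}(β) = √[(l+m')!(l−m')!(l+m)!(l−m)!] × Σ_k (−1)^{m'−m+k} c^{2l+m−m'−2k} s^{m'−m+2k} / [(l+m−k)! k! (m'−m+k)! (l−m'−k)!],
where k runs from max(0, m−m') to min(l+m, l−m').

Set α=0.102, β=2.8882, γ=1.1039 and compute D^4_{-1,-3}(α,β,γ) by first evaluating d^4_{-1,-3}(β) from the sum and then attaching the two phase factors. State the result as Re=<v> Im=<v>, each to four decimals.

Split into d^4_{-1,-3}(β=2.8882) × two z-phases.
Half-angle: c=0.126358, s=0.991985. N=√(6·120·1·5040)=1904.940944
Admissible k: 0..1 (factorial args all ≥0)
  k=0: (−1)^2·1904.9409/(240)·0.1264^6·0.9920^2 = +0.000032
  k=1: (−1)^3·1904.9409/(144)·0.1264^4·0.9920^4 = -0.003265
d^4_{-1,-3}(2.8882) = +0.000032 -0.003265 = -0.003234
D = (+0.994803+0.101823i)·(-0.003234)·(-0.985567-0.169288i) = +0.003115+0.000869i

Re=0.0031 Im=0.0009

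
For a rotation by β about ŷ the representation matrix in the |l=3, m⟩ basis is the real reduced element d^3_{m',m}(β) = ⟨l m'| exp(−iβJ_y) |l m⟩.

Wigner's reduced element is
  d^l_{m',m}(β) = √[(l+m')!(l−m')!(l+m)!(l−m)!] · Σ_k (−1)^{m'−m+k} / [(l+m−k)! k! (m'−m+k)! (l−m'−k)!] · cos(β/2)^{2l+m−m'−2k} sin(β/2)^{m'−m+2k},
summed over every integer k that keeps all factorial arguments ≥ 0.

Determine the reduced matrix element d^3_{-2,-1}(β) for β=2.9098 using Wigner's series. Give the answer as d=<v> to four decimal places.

d=-0.0095

d^3_{-2,-1}(β=2.9098) via Wigner's sum:
With c≡cos(β/2)=0.115637 and s≡sin(β/2)=0.993292, N=[1·120·2·24]^{1/2}=75.894664
k∈{1,2} keeps every argument non-negative
  k=1: (−1)^0·75.8947/(24)·0.1156^5·0.9933^1 = +0.000065
  k=2: (−1)^1·75.8947/(12)·0.1156^3·0.9933^3 = -0.009584
d^3_{-2,-1}(2.9098) = +0.000065 -0.009584 = -0.009519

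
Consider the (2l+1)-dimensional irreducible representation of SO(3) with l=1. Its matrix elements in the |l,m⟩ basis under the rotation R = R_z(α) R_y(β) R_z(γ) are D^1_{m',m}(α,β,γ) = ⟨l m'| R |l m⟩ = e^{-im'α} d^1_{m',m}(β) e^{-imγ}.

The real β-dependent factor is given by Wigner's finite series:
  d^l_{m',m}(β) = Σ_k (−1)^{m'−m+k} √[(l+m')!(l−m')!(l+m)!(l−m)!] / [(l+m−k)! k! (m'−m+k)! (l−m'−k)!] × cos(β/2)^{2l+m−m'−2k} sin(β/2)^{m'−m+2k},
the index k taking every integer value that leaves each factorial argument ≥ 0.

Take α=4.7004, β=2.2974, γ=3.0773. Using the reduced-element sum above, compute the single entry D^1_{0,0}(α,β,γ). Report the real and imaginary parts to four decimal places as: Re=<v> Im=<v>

Re=-0.6643 Im=0.0000

Split into d^1_{0,0}(β=2.2974) × two z-phases.
Half-angle: c=0.409674, s=0.912232. N=√(1·1·1·1)=1.000000
k∈{0,1} keeps every argument non-negative
  k=0: (−1)^0·1.0000/(1)·0.4097^2·0.9122^0 = +0.167833
  k=1: (−1)^1·1.0000/(1)·0.4097^0·0.9122^2 = -0.832167
d^1_{0,0}(2.2974) = +0.167833 -0.832167 = -0.664335
D = (+1.000000+0.000000i)·(-0.664335)·(+1.000000+0.000000i) = -0.664335+0.000000i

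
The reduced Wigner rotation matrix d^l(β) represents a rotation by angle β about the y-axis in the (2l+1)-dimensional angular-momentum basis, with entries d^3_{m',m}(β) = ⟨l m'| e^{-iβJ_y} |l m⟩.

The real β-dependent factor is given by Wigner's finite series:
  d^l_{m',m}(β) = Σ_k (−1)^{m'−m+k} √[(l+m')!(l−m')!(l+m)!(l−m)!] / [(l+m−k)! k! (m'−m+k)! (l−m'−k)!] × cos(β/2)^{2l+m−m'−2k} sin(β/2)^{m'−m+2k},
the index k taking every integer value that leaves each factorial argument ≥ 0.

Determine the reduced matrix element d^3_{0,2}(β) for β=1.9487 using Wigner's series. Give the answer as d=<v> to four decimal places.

d^3_{0,2}(β=1.9487) via Wigner's sum:
With c≡cos(β/2)=0.561706 and s≡sin(β/2)=0.827337, N=[6·6·120·1]^{1/2}=65.726707
k∈{2,3} keeps every argument non-negative
  k=2: (−1)^0·65.7267/(12)·0.5617^4·0.8273^2 = +0.373217
  k=3: (−1)^1·65.7267/(12)·0.5617^2·0.8273^4 = -0.809671
d^3_{0,2}(1.9487) = +0.373217 -0.809671 = -0.436453

d=-0.4365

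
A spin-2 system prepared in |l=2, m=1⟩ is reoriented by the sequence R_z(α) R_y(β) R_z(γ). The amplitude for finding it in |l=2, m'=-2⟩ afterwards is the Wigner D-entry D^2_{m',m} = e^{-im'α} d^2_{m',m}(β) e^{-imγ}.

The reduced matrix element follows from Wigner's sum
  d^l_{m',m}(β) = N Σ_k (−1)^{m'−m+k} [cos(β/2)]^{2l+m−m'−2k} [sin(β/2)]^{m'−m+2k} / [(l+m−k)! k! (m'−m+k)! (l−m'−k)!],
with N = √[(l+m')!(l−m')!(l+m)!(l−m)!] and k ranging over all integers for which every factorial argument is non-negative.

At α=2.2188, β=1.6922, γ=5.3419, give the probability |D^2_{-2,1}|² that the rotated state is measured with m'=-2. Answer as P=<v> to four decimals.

P=0.3096

Split into d^2_{-2,1}(β=1.6922) × two z-phases.
With c≡cos(β/2)=0.662908 and s≡sin(β/2)=0.748701, N=[1·24·6·1]^{1/2}=12.000000
k∈{3} keeps every argument non-negative
  k=3: (−1)^0·12.0000/(6)·0.6629^1·0.7487^3 = +0.556427
d^2_{-2,1}(1.6922) = +0.556427
|D^2_{-2,1}|² = |d^2_{-2,1}(β)|² = (+0.556427)² = 0.309611 (the z-rotation phases have unit modulus)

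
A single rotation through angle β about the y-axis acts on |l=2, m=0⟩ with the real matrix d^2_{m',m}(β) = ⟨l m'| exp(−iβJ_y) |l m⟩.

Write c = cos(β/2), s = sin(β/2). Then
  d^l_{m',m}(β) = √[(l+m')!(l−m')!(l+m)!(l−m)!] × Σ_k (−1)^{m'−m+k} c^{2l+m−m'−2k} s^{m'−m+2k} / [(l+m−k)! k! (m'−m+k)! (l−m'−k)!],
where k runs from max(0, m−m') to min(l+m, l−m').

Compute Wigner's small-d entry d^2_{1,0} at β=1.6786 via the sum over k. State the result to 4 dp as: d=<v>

d^2_{1,0}(β=1.6786) via Wigner's sum:
c=cos(1.6786/2)=0.667984, s=sin(1.6786/2)=0.744176; N=√[6·1·2·2]=4.898979
k∈{0,1} keeps every argument non-negative
  k=0: (−1)^1·4.8990/(2)·0.6680^3·0.7442^1 = -0.543312
  k=1: (−1)^2·4.8990/(2)·0.6680^1·0.7442^3 = +0.674323
d^2_{1,0}(1.6786) = -0.543312 +0.674323 = +0.131011

d=0.1310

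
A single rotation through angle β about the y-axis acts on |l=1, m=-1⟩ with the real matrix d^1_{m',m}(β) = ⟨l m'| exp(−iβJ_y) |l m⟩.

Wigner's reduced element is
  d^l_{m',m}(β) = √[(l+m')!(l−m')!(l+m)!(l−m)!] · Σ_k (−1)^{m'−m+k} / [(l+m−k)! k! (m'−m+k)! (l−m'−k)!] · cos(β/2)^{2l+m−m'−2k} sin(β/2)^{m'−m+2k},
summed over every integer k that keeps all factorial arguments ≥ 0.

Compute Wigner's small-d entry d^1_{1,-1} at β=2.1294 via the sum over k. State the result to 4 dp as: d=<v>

d=0.7650

d^1_{1,-1}(β=2.1294) via Wigner's sum:
Half-angle: c=0.484767, s=0.874644. N=√(2·1·1·2)=2.000000
Admissible k: 0..0 (factorial args all ≥0)
  k=0: (−1)^2·2.0000/(2)·0.4848^0·0.8746^2 = +0.765001
d^1_{1,-1}(2.1294) = +0.765001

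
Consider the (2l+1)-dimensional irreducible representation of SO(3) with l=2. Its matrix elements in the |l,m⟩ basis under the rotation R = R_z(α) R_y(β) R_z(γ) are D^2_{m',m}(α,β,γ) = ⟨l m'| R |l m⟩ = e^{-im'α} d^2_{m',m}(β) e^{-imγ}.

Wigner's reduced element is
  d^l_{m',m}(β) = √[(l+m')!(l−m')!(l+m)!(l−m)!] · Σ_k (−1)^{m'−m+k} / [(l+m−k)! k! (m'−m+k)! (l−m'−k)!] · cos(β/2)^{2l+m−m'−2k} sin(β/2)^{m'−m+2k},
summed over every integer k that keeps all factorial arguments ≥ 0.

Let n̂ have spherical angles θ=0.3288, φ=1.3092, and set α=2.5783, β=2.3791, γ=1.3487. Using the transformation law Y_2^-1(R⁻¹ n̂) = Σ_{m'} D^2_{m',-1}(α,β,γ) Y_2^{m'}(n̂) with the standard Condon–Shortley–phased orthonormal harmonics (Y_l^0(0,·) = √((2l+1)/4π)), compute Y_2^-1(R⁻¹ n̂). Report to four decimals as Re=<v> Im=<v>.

Need the full column D^2_{m',-1} for m'=−2..2 at α=2.5783, β=2.3791, γ=1.3487.
cos(β/2)=0.372078, sin(β/2)=0.928202
d^2_{-2,-1}: single k=1 term ⇒ +0.095625;  D = +0.093276+0.021066i
d^2_{-1,-1}: k∈[0..1] ⇒ +0.019166 -0.357827 = -0.338661;  D = +0.239467+0.239472i
d^2_{0,-1}: k∈[0..1] ⇒ -0.117117 +0.728847 = +0.611730;  D = +0.134749+0.596705i
d^2_{1,-1}: k∈[0..1] ⇒ +0.357827 -0.742283 = -0.384456;  D = -0.128645+0.362294i
d^2_{2,-1}: single k=0 term ⇒ -0.595101;  D = +0.467814-0.367824i
Y_2^{m'}(θ=0.3288,φ=1.3092) and Σ D·Y over m':
  (+0.0933+0.0211i)·(-0.0349-0.0201i)  (+0.2395+0.2395i)·(+0.0611-0.2281i)  (+0.1347+0.5967i)·(+0.5321+0.0000i)  (-0.1286+0.3623i)·(-0.0611-0.2281i)  (+0.4678-0.3678i)·(-0.0349+0.0201i)
Y_2^-1(R⁻¹ n̂) = +0.219673+0.304383i

Re=0.2197 Im=0.3044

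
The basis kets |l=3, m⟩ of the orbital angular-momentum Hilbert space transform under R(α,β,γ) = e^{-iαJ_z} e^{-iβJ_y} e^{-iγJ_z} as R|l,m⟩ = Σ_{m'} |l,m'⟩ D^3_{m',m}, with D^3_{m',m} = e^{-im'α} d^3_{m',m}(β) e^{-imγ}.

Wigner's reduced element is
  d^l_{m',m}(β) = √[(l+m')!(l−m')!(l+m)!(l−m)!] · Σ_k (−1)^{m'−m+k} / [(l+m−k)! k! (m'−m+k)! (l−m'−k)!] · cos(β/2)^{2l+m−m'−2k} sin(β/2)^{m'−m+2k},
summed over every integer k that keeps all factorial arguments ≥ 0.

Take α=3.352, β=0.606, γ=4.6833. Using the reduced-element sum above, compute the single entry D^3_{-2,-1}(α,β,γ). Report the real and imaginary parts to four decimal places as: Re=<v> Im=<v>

First d^3_{-2,-1}(β=0.606), then the phase factors e^{-i(-2)α} and e^{-i(-1)γ}:
Half-angle: c=0.954446, s=0.298385. N=√(1·120·2·24)=75.894664
Admissible k: 1..2 (factorial args all ≥0)
  k=1: (−1)^0·75.8947/(24)·0.9544^5·0.2984^1 = +0.747365
  k=2: (−1)^1·75.8947/(12)·0.9544^3·0.2984^3 = -0.146088
d^3_{-2,-1}(0.606) = +0.747365 -0.146088 = +0.601277
D = (+0.912756+0.408504i)·(+0.601277)·(-0.029085-0.999577i) = +0.229558-0.555731i

Re=0.2296 Im=-0.5557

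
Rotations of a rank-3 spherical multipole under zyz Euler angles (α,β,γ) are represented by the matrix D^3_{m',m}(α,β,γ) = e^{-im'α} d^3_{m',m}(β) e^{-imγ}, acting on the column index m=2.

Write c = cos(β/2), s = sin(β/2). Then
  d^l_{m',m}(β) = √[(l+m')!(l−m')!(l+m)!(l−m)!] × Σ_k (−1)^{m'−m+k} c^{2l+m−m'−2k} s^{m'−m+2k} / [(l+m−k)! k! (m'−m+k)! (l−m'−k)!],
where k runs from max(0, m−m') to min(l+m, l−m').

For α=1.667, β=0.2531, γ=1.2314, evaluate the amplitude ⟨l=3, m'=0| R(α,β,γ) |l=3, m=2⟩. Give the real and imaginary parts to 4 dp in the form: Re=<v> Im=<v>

First d^3_{0,2}(β=0.2531), then the phase factors e^{-i(0)α} and e^{-i(2)γ}:
With c≡cos(β/2)=0.992003 and s≡sin(β/2)=0.126212, N=[6·6·120·1]^{1/2}=65.726707
k: max(0,(2)−(0))=2 … min(3+(2),3−(0))=3
  k=2: (−1)^0·65.7267/(12)·0.9920^4·0.1262^2 = +0.084492
  k=3: (−1)^1·65.7267/(12)·0.9920^2·0.1262^4 = -0.001368
d^3_{0,2}(0.2531) = +0.084492 -0.001368 = +0.083125
Phases: e^{-i·(0)·1.667}=+1.000000+0.000000i, e^{-i·(2)·1.2314}=-0.778331-0.627854i ⇒ D=-0.064699-0.052190i

Re=-0.0647 Im=-0.0522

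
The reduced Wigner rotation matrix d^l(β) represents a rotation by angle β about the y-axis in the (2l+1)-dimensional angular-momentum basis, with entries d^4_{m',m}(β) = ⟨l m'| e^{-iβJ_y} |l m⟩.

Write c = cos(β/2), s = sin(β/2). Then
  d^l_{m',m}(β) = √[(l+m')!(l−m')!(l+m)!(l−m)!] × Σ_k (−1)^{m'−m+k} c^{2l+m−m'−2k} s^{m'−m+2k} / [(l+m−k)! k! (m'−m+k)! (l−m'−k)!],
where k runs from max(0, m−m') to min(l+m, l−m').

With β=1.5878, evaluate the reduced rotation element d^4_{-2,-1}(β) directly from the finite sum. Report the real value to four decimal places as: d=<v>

d^4_{-2,-1}(β=1.5878) via Wigner's sum:
Half-angle: c=0.701070, s=0.713093. N=√(2·720·6·120)=1018.233765
k: max(0,(-1)−(-2))=1 … min(4+(-1),4−(-2))=3
  k=1: (−1)^0·1018.2338/(240)·0.7011^7·0.7131^1 = +0.251832
  k=2: (−1)^1·1018.2338/(48)·0.7011^5·0.7131^3 = -1.302717
  k=3: (−1)^2·1018.2338/(72)·0.7011^3·0.7131^5 = +0.898522
d^4_{-2,-1}(1.5878) = +0.251832 -1.302717 +0.898522 = -0.152363

d=-0.1524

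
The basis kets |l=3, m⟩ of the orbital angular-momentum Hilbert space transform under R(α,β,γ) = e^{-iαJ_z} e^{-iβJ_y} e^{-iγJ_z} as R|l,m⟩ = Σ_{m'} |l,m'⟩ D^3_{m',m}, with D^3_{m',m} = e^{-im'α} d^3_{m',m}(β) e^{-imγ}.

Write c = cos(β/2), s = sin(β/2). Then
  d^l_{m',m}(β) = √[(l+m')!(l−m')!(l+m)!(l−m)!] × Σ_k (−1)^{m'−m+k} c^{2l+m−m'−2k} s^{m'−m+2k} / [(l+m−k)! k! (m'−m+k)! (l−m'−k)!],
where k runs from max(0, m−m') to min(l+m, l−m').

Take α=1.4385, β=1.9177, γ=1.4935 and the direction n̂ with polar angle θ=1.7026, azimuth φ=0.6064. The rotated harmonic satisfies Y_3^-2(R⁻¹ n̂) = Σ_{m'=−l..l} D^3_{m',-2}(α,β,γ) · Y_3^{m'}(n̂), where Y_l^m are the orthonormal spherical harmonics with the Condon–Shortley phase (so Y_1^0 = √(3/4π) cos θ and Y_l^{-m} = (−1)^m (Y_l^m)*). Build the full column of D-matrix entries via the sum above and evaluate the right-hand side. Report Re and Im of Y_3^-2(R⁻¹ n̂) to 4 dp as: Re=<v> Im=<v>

Re=0.3735 Im=0.0471

Need the full column D^3_{m',-2} for m'=−3..3 at α=1.4385, β=1.9177, γ=1.4935.
cos(β/2)=0.574462, sin(β/2)=0.818531
d^3_{-3,-2}: single k=1 term ⇒ +0.125434;  D = +0.065721+0.106839i
d^3_{-2,-2}: k∈[0..1] ⇒ +0.035939 -0.364825 = -0.328886;  D = -0.300412+0.133862i
d^3_{-1,-2}: k∈[0..1] ⇒ -0.161935 +0.657536 = +0.495601;  D = -0.140240-0.475345i
d^3_{0,-2}: k∈[0..1] ⇒ +0.399646 -0.811380 = -0.411734;  D = +0.406824-0.063398i
d^3_{1,-2}: k∈[0..1] ⇒ -0.657536 +0.667480 = +0.009944;  D = +0.000222+0.009941i
d^3_{2,-2}: k∈[0..1] ⇒ +0.740685 -0.300755 = +0.439931;  D = +0.437272+0.048295i
d^3_{3,-2}: single k=0 term ⇒ -0.517027;  D = -0.124052+0.501925i
Y_3^{m'}(θ=1.7026,φ=0.6064) and Σ D·Y over m':
  (+0.0657+0.1068i)·(-0.0999-0.3940i)  (-0.3004+0.1339i)·(-0.0462+0.1236i)  (-0.1402-0.4753i)·(-0.2405+0.1668i)  (+0.4068-0.0634i)·(+0.1429+0.0000i)  (+0.0002+0.0099i)·(+0.2405+0.1668i)  (+0.4373+0.0483i)·(-0.0462-0.1236i)  (-0.1241+0.5019i)·(+0.0999-0.3940i)
Y_3^-2(R⁻¹ n̂) = +0.373527+0.047147i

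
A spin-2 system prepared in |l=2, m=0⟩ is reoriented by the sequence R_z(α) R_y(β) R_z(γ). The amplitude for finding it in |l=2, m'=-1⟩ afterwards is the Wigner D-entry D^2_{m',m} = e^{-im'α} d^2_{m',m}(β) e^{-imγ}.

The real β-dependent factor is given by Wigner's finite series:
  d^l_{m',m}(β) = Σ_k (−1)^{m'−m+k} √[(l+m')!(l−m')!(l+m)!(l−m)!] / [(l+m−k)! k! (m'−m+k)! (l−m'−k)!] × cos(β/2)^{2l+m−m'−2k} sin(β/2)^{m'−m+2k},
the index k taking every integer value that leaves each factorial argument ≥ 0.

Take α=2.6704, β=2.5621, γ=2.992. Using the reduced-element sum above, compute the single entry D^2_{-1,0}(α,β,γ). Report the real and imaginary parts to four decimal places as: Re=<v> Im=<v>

Re=0.5000 Im=-0.2547

Split into d^2_{-1,0}(β=2.5621) × two z-phases.
With c≡cos(β/2)=0.285709 and s≡sin(β/2)=0.958316, N=[1·6·2·2]^{1/2}=4.898979
k∈{1,2} keeps every argument non-negative
  k=1: (−1)^0·4.8990/(2)·0.2857^3·0.9583^1 = +0.054747
  k=2: (−1)^1·4.8990/(2)·0.2857^1·0.9583^3 = -0.615923
d^2_{-1,0}(2.5621) = +0.054747 -0.615923 = -0.561177
D = (-0.891028+0.453949i)·(-0.561177)·(+1.000000+0.000000i) = +0.500024-0.254746i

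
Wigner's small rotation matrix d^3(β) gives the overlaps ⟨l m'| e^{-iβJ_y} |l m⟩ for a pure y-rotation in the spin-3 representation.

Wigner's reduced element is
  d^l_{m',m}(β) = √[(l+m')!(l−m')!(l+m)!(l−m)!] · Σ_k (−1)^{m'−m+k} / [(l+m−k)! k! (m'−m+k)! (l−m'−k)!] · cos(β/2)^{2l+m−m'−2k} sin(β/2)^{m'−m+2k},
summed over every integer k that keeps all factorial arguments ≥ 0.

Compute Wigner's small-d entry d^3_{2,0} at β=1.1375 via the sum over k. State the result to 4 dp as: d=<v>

d=0.4736

d^3_{2,0}(β=1.1375) via Wigner's sum:
c=cos(1.1375/2)=0.842575, s=sin(1.1375/2)=0.538579; N=√[120·1·6·6]=65.726707
Admissible k: 0..1 (factorial args all ≥0)
  k=0: (−1)^2·65.7267/(12)·0.8426^4·0.5386^2 = +0.800744
  k=1: (−1)^3·65.7267/(12)·0.8426^2·0.5386^4 = -0.327172
d^3_{2,0}(1.1375) = +0.800744 -0.327172 = +0.473572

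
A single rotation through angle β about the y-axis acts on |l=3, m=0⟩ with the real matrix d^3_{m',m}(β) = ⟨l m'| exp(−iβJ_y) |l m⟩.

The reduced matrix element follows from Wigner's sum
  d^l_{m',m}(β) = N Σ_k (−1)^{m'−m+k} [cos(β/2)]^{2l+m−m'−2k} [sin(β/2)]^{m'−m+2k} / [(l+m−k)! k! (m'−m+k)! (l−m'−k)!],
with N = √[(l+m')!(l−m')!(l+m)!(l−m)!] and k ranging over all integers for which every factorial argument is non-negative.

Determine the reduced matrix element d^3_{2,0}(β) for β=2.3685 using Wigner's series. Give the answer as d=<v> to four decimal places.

d^3_{2,0}(β=2.3685) via Wigner's sum:
Half-angle: c=0.376992, s=0.926217. N=√(120·1·6·6)=65.726707
k: max(0,(0)−(2))=0 … min(3+(0),3−(2))=1
  k=0: (−1)^2·65.7267/(12)·0.3770^4·0.9262^2 = +0.094910
  k=1: (−1)^3·65.7267/(12)·0.3770^2·0.9262^4 = -0.572895
d^3_{2,0}(2.3685) = +0.094910 -0.572895 = -0.477984

d=-0.4780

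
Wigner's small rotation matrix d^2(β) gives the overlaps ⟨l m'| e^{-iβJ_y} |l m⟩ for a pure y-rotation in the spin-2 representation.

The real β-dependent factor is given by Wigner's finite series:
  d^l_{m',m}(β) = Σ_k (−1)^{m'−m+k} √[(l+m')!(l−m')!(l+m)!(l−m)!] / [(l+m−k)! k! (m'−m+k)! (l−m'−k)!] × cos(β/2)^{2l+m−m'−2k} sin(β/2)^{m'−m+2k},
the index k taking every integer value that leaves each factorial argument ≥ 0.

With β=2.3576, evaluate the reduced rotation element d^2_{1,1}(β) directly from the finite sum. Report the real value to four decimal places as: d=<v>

d=-0.3526

d^2_{1,1}(β=2.3576) via Wigner's sum:
c=cos(2.3576/2)=0.382034, s=sin(2.3576/2)=0.924148; N=√[6·1·6·1]=6.000000
k: max(0,(1)−(1))=0 … min(2+(1),2−(1))=1
  k=0: (−1)^0·6.0000/(6)·0.3820^4·0.9241^0 = +0.021301
  k=1: (−1)^1·6.0000/(2)·0.3820^2·0.9241^2 = -0.373946
d^2_{1,1}(2.3576) = +0.021301 -0.373946 = -0.352644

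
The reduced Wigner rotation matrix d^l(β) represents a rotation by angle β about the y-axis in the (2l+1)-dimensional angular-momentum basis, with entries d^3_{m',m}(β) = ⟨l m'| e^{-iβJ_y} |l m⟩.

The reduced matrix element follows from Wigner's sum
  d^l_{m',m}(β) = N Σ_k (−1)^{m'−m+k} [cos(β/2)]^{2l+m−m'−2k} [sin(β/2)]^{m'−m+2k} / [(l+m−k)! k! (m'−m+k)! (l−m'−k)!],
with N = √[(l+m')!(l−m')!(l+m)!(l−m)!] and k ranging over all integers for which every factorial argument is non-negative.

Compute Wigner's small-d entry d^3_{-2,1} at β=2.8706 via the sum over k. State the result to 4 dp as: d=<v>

d=-0.3928

d^3_{-2,1}(β=2.8706) via Wigner's sum:
c=cos(2.8706/2)=0.135082, s=sin(2.8706/2)=0.990834; N=√[1·120·24·2]=75.894664
The bounds max(0,m−m')=3 and min(l+m,l−m')=4 give 2 terms
  k=3: (−1)^0·75.8947/(12)·0.1351^3·0.9908^3 = +0.015164
  k=4: (−1)^1·75.8947/(24)·0.1351^1·0.9908^5 = -0.407947
d^3_{-2,1}(2.8706) = +0.015164 -0.407947 = -0.392782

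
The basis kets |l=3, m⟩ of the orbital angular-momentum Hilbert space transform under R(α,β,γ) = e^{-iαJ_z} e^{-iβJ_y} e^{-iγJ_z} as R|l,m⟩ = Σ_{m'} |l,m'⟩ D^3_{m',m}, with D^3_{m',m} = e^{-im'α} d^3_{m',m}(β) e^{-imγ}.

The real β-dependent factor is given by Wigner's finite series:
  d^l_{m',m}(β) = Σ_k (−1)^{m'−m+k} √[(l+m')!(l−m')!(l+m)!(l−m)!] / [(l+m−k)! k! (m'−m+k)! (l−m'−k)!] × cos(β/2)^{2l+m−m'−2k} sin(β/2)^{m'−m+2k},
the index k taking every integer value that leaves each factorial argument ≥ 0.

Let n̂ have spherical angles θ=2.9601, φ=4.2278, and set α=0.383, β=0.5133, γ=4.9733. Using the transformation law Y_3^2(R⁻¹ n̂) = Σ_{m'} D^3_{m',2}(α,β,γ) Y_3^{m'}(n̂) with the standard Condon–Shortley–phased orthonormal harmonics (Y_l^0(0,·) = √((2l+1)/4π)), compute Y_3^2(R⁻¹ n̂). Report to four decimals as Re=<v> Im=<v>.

Need the full column D^3_{m',2} for m'=−3..3 at α=0.383, β=0.5133, γ=4.9733.
cos(β/2)=0.967246, sin(β/2)=0.253842
d^3_{-3,2}: single k=5 term ⇒ +0.002497;  D = -0.002022-0.001465i
d^3_{-2,2}: k∈[4..5] ⇒ +0.019422 -0.000268 = +0.019155;  D = -0.018586-0.004631i
d^3_{-1,2}: k∈[3..4] ⇒ +0.093612 -0.003224 = +0.090388;  D = -0.089518+0.012508i
d^3_{0,2}: k∈[2..3] ⇒ +0.308911 -0.021276 = +0.287636;  D = -0.249355+0.143375i
d^3_{1,2}: k∈[1..2] ⇒ +0.679590 -0.093612 = +0.585979;  D = -0.362033+0.460764i
d^3_{2,2}: k∈[0..1] ⇒ +0.818881 -0.281996 = +0.536885;  D = -0.149905+0.515533i
d^3_{3,2}: single k=0 term ⇒ -0.526408;  D = -0.052567-0.523777i
Y_3^{m'}(θ=2.9601,φ=4.2278) and Σ D·Y over m':
  (-0.0020-0.0015i)·(+0.0024-0.0003i)  (-0.0186-0.0046i)·(+0.0185+0.0270i)  (-0.0895+0.0125i)·(-0.1043+0.1981i)  (-0.2494+0.1434i)·(-0.6743+0.0000i)  (-0.3620+0.4608i)·(+0.1043+0.1981i)  (-0.1499+0.5155i)·(+0.0185-0.0270i)  (-0.0526-0.5238i)·(-0.0024-0.0003i)
Y_3^2(R⁻¹ n̂) = +0.056883-0.125069i

Re=0.0569 Im=-0.1251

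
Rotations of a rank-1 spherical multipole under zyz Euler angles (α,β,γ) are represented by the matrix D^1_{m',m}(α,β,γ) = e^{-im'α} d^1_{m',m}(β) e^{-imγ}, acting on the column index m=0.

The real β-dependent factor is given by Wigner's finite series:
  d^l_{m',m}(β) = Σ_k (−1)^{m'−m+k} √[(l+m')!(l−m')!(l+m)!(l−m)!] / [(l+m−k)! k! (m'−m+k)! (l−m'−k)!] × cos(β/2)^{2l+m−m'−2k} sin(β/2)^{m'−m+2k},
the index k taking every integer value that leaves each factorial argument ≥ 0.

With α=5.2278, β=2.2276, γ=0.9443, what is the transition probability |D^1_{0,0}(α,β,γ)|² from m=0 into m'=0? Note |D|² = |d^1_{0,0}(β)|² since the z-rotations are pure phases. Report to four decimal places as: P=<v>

P=0.3728

D^1_{0,0}(5.2278,2.2276,0.9443) = e^{-i·0·5.2278}·d^1_{0,0}(2.2276)·e^{-i·0·0.9443}. Compute d first:
Half-angle: c=0.441255, s=0.897382. N=√(1·1·1·1)=1.000000
k∈{0,1} keeps every argument non-negative
  k=0: (−1)^0·1.0000/(1)·0.4413^2·0.8974^0 = +0.194706
  k=1: (−1)^1·1.0000/(1)·0.4413^0·0.8974^2 = -0.805294
d^1_{0,0}(2.2276) = +0.194706 -0.805294 = -0.610589
|D^1_{0,0}|² = |d^1_{0,0}(β)|² = (-0.610589)² = 0.372819 (the z-rotation phases have unit modulus)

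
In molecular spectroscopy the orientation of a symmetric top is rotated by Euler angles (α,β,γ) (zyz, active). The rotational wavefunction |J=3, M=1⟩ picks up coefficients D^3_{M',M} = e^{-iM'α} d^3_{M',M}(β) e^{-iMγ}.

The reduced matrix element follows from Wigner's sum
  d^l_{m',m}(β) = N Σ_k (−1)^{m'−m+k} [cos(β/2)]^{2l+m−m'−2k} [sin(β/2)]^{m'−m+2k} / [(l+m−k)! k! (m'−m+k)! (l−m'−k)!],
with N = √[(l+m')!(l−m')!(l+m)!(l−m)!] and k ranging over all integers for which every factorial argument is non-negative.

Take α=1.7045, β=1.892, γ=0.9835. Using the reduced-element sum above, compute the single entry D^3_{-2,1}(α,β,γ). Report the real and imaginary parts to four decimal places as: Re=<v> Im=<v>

First d^3_{-2,1}(β=1.892), then the phase factors e^{-i(-2)α} and e^{-i(1)γ}:
c=cos(1.892/2)=0.584932, s=sin(1.892/2)=0.811082; N=√[1·120·24·2]=75.894664
Admissible k: 3..4 (factorial args all ≥0)
  k=3: (−1)^0·75.8947/(12)·0.5849^3·0.8111^3 = +0.675369
  k=4: (−1)^1·75.8947/(24)·0.5849^1·0.8111^5 = -0.649277
d^3_{-2,1}(1.892) = +0.675369 -0.649277 = +0.026092
Phases: e^{-i·(-2)·1.7045}=-0.964459-0.264232i, e^{-i·(1)·0.9835}=+0.554112-0.832442i ⇒ D=-0.019683+0.017128i

Re=-0.0197 Im=0.0171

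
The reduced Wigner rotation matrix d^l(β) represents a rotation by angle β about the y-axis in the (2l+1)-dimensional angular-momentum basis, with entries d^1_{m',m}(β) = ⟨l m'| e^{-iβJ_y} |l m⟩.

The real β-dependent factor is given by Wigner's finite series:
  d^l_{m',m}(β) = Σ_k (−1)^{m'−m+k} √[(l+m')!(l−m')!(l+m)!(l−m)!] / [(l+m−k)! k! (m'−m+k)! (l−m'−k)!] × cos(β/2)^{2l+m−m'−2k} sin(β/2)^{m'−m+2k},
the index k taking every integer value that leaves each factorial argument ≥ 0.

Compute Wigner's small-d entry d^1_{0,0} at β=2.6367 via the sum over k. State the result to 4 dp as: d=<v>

d^1_{0,0}(β=2.6367) via Wigner's sum:
With c≡cos(β/2)=0.249773 and s≡sin(β/2)=0.968304, N=[1·1·1·1]^{1/2}=1.000000
Admissible k: 0..1 (factorial args all ≥0)
  k=0: (−1)^0·1.0000/(1)·0.2498^2·0.9683^0 = +0.062387
  k=1: (−1)^1·1.0000/(1)·0.2498^0·0.9683^2 = -0.937613
d^1_{0,0}(2.6367) = +0.062387 -0.937613 = -0.875226

d=-0.8752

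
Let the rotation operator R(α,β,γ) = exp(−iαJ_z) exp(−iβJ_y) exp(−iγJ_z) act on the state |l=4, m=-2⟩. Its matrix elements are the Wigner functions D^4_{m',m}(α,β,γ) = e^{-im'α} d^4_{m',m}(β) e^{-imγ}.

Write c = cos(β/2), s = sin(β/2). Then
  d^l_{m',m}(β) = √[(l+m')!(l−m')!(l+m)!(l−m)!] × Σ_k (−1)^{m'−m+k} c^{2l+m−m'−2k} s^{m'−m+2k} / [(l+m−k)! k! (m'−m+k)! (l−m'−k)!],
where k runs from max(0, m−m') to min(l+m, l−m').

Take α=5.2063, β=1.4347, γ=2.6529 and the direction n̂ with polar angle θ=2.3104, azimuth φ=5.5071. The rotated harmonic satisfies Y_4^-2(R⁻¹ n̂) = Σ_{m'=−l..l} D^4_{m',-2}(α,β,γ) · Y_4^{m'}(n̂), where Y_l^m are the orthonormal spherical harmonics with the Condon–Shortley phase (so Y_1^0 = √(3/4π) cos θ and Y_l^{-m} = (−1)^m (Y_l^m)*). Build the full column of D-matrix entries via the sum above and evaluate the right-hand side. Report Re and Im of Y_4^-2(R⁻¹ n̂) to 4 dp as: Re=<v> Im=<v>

Re=0.0117 Im=-0.3341

Need the full column D^4_{m',-2} for m'=−4..4 at α=5.2063, β=1.4347, γ=2.6529.
cos(β/2)=0.753550, sin(β/2)=0.657390
d^4_{-4,-2}: single k=2 term ⇒ +0.418696;  D = +0.226836+0.351927i
d^4_{-3,-2}: k∈[1..2] ⇒ +0.339370 -0.774848 = -0.435478;  D = +0.210439-0.381256i
d^4_{-2,-2}: k∈[0..2] ⇒ +0.103968 -0.949514 +0.903302 = +0.057756;  D = -0.057753-0.000603i
d^4_{-1,-2}: k∈[0..2] ⇒ -0.384809 +1.464325 -0.742964 = +0.336551;  D = -0.156449-0.297978i
d^4_{0,-2}: k∈[0..2] ⇒ +0.750657 -1.523463 +0.434795 = -0.338011;  D = -0.189013+0.280224i
d^4_{1,-2}: k∈[0..2] ⇒ -0.976216 +1.114446 -0.169633 = -0.031404;  D = -0.031248-0.003120i
d^4_{2,-2}: k∈[0..2] ⇒ +0.903302 -0.549977 +0.034881 = +0.388206;  D = +0.149174+0.358401i
d^4_{3,-2}: k∈[0..1] ⇒ -0.589709 +0.149602 = -0.440107;  D = +0.277582-0.341529i
d^4_{4,-2}: single k=0 term ⇒ +0.242517;  D = -0.238218-0.045459i
Y_4^{m'}(θ=2.3104,φ=5.5071) and Σ D·Y over m':
  (+0.2268+0.3519i)·(-0.1317+0.0049i)  (+0.2104-0.3813i)·(+0.2337-0.2471i)  (-0.0578-0.0006i)·(+0.0074+0.3979i)  (-0.1564-0.2980i)·(-0.0302-0.0297i)  (-0.1890+0.2802i)·(-0.3602+0.0000i)  (-0.0312-0.0031i)·(+0.0302-0.0297i)  (+0.1492+0.3584i)·(+0.0074-0.3979i)  (+0.2776-0.3415i)·(-0.2337-0.2471i)  (-0.2382-0.0455i)·(-0.1317-0.0049i)
Y_4^-2(R⁻¹ n̂) = +0.011709-0.334106i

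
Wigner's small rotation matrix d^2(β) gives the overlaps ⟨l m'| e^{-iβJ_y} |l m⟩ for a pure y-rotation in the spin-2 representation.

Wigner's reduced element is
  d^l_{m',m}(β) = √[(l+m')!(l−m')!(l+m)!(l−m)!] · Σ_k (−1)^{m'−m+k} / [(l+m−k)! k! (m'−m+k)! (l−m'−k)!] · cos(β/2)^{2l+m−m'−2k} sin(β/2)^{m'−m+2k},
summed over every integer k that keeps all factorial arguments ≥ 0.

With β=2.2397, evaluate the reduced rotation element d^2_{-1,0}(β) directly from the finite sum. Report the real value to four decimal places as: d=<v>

d^2_{-1,0}(β=2.2397) via Wigner's sum:
c=cos(2.2397/2)=0.435817, s=sin(2.2397/2)=0.900035; N=√[1·6·2·2]=4.898979
k: max(0,(0)−(-1))=1 … min(2+(0),2−(-1))=2
  k=1: (−1)^0·4.8990/(2)·0.4358^3·0.9000^1 = +0.182494
  k=2: (−1)^1·4.8990/(2)·0.4358^1·0.9000^3 = -0.778321
d^2_{-1,0}(2.2397) = +0.182494 -0.778321 = -0.595827

d=-0.5958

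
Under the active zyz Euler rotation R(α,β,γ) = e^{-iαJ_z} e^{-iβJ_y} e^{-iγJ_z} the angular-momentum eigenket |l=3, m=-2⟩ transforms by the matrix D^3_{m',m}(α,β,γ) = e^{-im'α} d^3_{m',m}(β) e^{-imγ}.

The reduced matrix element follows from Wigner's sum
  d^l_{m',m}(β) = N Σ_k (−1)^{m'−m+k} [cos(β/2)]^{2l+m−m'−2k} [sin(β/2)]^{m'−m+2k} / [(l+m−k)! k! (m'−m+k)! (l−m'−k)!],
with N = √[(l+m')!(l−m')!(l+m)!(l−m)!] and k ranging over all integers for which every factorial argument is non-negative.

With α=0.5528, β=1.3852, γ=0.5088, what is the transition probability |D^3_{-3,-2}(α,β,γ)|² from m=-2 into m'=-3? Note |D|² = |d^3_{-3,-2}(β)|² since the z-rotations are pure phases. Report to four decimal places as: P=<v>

First d^3_{-3,-2}(β=1.3852), then the phase factors e^{-i(-3)α} and e^{-i(-2)γ}:
Half-angle: c=0.769588, s=0.638540. N=√(1·720·1·120)=293.938769
k∈{1} keeps every argument non-negative
  k=1: (−1)^0·293.9388/(120)·0.7696^5·0.6385^1 = +0.422237
d^3_{-3,-2}(1.3852) = +0.422237
|D^3_{-3,-2}|² = |d^3_{-3,-2}(β)|² = (+0.422237)² = 0.178284 (the z-rotation phases have unit modulus)

P=0.1783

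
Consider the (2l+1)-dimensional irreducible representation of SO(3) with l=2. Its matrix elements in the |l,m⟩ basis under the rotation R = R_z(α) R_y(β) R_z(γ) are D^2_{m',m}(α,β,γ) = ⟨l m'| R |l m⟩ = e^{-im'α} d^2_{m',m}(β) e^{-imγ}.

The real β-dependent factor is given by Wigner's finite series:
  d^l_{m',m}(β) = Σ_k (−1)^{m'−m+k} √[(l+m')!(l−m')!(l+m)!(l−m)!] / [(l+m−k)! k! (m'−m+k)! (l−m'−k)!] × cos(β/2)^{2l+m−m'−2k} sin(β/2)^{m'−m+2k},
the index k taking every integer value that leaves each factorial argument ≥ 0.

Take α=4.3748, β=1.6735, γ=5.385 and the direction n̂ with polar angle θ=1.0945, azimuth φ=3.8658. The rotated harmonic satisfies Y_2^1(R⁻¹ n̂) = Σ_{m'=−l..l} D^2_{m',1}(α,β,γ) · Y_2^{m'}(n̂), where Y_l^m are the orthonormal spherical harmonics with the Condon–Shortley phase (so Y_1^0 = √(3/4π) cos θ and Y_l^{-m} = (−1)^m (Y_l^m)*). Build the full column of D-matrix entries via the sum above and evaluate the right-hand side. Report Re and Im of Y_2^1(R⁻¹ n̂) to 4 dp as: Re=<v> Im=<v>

Need the full column D^2_{m',1} for m'=−2..2 at α=4.3748, β=1.6735, γ=5.385.
cos(β/2)=0.669879, sin(β/2)=0.742470
d^2_{-2,1}: single k=3 term ⇒ +0.548357;  D = -0.534778-0.121277i
d^2_{-1,1}: k∈[2..3] ⇒ +0.742117 -0.303889 = +0.438227;  D = +0.233002-0.371152i
d^2_{0,1}: k∈[1..2] ⇒ +0.546694 -0.671597 = -0.124903;  D = -0.077818-0.097699i
d^2_{1,1}: k∈[0..1] ⇒ +0.201366 -0.742117 = -0.540751;  D = +0.510687-0.177793i
d^2_{2,1}: single k=0 term ⇒ -0.446374;  D = -0.001146+0.446372i
Y_2^{m'}(θ=1.0945,φ=3.8658) and Σ D·Y over m':
  (-0.5348-0.1213i)·(+0.0372-0.3028i)  (+0.2330-0.3712i)·(-0.2358+0.2086i)  (-0.0778-0.0977i)·(-0.1165+0.0000i)  (+0.5107-0.1778i)·(+0.2358+0.2086i)  (-0.0011+0.4464i)·(+0.0372+0.3028i)
Y_2^1(R⁻¹ n̂) = -0.002815+0.385759i

Re=-0.0028 Im=0.3858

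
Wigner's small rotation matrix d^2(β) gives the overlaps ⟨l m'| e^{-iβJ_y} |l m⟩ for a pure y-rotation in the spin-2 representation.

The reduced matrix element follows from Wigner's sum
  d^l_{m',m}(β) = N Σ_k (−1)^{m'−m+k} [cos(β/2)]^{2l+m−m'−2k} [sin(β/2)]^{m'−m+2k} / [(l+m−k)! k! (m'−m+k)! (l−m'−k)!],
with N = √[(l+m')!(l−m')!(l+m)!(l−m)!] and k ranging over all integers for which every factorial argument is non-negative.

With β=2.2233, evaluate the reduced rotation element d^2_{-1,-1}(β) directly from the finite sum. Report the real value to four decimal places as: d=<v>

d=-0.4349

d^2_{-1,-1}(β=2.2233) via Wigner's sum:
c=cos(2.2233/2)=0.443183, s=sin(2.2233/2)=0.896431; N=√[1·6·1·6]=6.000000
k∈{0,1} keeps every argument non-negative
  k=0: (−1)^0·6.0000/(6)·0.4432^4·0.8964^0 = +0.038577
  k=1: (−1)^1·6.0000/(2)·0.4432^2·0.8964^2 = -0.473501
d^2_{-1,-1}(2.2233) = +0.038577 -0.473501 = -0.434924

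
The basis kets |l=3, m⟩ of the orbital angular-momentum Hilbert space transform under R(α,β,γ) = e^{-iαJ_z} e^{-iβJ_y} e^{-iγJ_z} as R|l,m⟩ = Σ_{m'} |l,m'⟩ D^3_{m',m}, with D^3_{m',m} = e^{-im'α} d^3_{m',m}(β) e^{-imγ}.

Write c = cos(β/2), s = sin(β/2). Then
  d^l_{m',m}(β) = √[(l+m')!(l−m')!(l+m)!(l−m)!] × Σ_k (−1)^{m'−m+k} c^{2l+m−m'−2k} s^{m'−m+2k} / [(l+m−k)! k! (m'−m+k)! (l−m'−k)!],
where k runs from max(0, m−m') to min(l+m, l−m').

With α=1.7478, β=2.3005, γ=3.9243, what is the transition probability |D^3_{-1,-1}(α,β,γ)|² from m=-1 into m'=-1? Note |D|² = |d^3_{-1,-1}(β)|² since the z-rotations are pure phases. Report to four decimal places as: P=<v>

P=0.2641

D^3_{-1,-1}(1.7478,2.3005,3.9243) = e^{-i·-1·1.7478}·d^3_{-1,-1}(2.3005)·e^{-i·-1·3.9243}. Compute d first:
c=cos(2.3005/2)=0.408259, s=sin(2.3005/2)=0.912866; N=√[2·24·2·24]=48.000000
k: max(0,(-1)−(-1))=0 … min(3+(-1),3−(-1))=2
  k=0: (−1)^0·48.0000/(48)·0.4083^6·0.9129^0 = +0.004630
  k=1: (−1)^1·48.0000/(6)·0.4083^4·0.9129^2 = -0.185203
  k=2: (−1)^2·48.0000/(8)·0.4083^2·0.9129^4 = +0.694467
d^3_{-1,-1}(2.3005) = +0.004630 -0.185203 +0.694467 = +0.513894
|D^3_{-1,-1}|² = |d^3_{-1,-1}(β)|² = (+0.513894)² = 0.264087 (the z-rotation phases have unit modulus)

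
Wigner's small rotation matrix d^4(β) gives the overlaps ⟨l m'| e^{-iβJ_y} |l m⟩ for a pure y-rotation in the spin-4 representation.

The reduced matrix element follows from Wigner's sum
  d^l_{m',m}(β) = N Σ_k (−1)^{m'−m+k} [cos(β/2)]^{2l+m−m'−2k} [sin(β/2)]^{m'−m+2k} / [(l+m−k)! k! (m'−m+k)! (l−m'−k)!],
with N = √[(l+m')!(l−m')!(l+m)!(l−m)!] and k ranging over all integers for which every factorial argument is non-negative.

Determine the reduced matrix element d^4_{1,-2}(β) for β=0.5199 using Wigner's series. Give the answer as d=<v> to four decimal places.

d=-0.1813

d^4_{1,-2}(β=0.5199) via Wigner's sum:
Half-angle: c=0.966403, s=0.257032. N=√(120·6·2·720)=1018.233765
Admissible k: 0..2 (factorial args all ≥0)
  k=0: (−1)^3·1018.2338/(72)·0.9664^5·0.2570^3 = -0.202427
  k=1: (−1)^4·1018.2338/(48)·0.9664^3·0.2570^5 = +0.021479
  k=2: (−1)^5·1018.2338/(240)·0.9664^1·0.2570^7 = -0.000304
d^4_{1,-2}(0.5199) = -0.202427 +0.021479 -0.000304 = -0.181252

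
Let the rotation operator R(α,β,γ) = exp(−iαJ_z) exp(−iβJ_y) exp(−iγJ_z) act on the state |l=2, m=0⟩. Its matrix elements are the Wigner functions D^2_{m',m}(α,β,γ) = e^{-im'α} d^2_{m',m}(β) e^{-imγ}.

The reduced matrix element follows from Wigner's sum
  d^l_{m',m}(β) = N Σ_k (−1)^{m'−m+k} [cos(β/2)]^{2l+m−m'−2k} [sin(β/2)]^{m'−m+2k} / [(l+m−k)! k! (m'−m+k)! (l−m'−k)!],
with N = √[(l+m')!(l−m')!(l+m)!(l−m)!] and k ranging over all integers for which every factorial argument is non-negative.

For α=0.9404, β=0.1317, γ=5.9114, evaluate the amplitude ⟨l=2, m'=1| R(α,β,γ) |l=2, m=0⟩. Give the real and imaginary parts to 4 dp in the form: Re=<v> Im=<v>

Split into d^2_{1,0}(β=0.1317) × two z-phases.
c=cos(0.1317/2)=0.997833, s=sin(0.1317/2)=0.065802; N=√[6·1·2·2]=4.898979
The bounds max(0,m−m')=0 and min(l+m,l−m')=1 give 2 terms
  k=0: (−1)^1·4.8990/(2)·0.9978^3·0.0658^1 = -0.160137
  k=1: (−1)^2·4.8990/(2)·0.9978^1·0.0658^3 = +0.000696
d^2_{1,0}(0.1317) = -0.160137 +0.000696 = -0.159440
Attach z-rotation phases: D = e^{-i(1)(0.9404)}·(-0.159440)·e^{-i(0)(5.9114)} = -0.093984+0.128795i

Re=-0.0940 Im=0.1288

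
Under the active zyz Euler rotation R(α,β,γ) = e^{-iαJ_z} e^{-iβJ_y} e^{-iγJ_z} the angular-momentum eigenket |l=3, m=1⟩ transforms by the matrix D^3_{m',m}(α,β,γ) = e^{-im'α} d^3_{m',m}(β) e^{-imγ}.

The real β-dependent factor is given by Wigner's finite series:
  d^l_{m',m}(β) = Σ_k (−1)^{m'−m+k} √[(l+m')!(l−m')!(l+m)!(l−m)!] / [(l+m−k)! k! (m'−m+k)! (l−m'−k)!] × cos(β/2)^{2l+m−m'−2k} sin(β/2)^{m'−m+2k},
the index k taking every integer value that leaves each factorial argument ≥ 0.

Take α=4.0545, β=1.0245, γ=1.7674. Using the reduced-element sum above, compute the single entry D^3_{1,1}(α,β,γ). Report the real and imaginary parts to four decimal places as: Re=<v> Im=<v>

Re=-0.3651 Im=-0.1815

Split into d^3_{1,1}(β=1.0245) × two z-phases.
Half-angle: c=0.871644, s=0.490140. N=√(24·2·24·2)=48.000000
k∈{0,1,2} keeps every argument non-negative
  k=0: (−1)^0·48.0000/(48)·0.8716^6·0.4901^0 = +0.438566
  k=1: (−1)^1·48.0000/(6)·0.8716^4·0.4901^2 = -1.109395
  k=2: (−1)^2·48.0000/(8)·0.8716^2·0.4901^4 = +0.263093
d^3_{1,1}(1.0245) = +0.438566 -1.109395 +0.263093 = -0.407736
Phases: e^{-i·(1)·4.0545}=-0.611448+0.791285i, e^{-i·(1)·1.7674}=-0.195340-0.980736i ⇒ D=-0.365120-0.181483i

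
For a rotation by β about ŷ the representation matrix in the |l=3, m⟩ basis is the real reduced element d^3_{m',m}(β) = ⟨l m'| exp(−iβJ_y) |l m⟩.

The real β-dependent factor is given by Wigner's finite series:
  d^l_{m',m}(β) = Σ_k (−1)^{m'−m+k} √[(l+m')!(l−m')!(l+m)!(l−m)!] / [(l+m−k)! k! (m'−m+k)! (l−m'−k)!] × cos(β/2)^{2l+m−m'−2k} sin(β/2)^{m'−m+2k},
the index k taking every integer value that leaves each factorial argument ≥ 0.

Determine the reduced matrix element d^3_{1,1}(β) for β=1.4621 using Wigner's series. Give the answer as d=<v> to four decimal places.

d^3_{1,1}(β=1.4621) via Wigner's sum:
Half-angle: c=0.744474, s=0.667652. N=√(24·2·24·2)=48.000000
The bounds max(0,m−m')=0 and min(l+m,l−m')=2 give 3 terms
  k=0: (−1)^0·48.0000/(48)·0.7445^6·0.6677^0 = +0.170254
  k=1: (−1)^1·48.0000/(6)·0.7445^4·0.6677^2 = -1.095437
  k=2: (−1)^2·48.0000/(8)·0.7445^2·0.6677^4 = +0.660769
d^3_{1,1}(1.4621) = +0.170254 -1.095437 +0.660769 = -0.264414

d=-0.2644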